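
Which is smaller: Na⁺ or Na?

Forming Na⁺ removes 1 electron from Na. Fewer electrons for the same nuclear charge means less shielding and a higher Z_eff on the remaining electrons, and for main-group metals the entire outer shell is lost.
A cation is smaller than its parent atom: Na⁺ < Na.

Na⁺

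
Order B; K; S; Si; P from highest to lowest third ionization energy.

After 2 electrons have been removed, what remains? B²⁺ still has 1 valence electron; K²⁺ is already 1 electron into the core; S²⁺ still has 4 valence electrons; Si²⁺ still has 2 valence electrons; P²⁺ still has 3 valence electrons.
Pulling an electron out of a noble-gas core costs far more than removing a remaining valence electron, so K sits at the high end of IE_3.
Valence configurations: B²⁺ [He]2s¹, S²⁺ [Ne]3s²3p², Si²⁺ [Ne]3s², P²⁺ [Ne]3s²3p¹.
P²⁺ loses a lone 3p electron whereas Si²⁺ must break into a filled 3s² pair, so IE_3(Si) > IE_3(P) even though P has the higher nuclear charge.
Approximate IE_3 values (kJ/mol): B 3660, K 4420, S 3357, Si 3232, P 2914.
So the third ionization energies run P < Si < S < B < K.

K > B > S > Si > P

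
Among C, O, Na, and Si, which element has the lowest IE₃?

Si

After 2 electrons have been removed, what remains? C²⁺ still has 2 valence electrons; O²⁺ still has 4 valence electrons; Na²⁺ is already 1 electron into the core; Si²⁺ still has 2 valence electrons.
Breaking into a closed-shell core is much more expensive than removing a leftover valence electron — Na has the largest IE_3 here.
Valence configurations: C²⁺ [He]2s², O²⁺ [He]2s²2p², Si²⁺ [Ne]3s².
The numbers (kJ/mol): C 4620, O 5300, Na 6910, Si 3232.
Putting it together, IE_3: Si < C < O < Na.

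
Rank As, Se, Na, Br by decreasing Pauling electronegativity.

Na is in period 3, group 1; As is in period 4, group 15; Se is in period 4, group 16; Br is in period 4, group 17.
Smaller atoms with higher effective nuclear charge are more electronegative.
Neither a single period nor a single group — weigh both effects.
As > Na: period and group pull opposite ways; the across-period shift dominates (2.18 vs 0.93).
Se > As: Se lies to the right of As in period 4, so the across-period effect alone puts Se higher.
Br > Se: Br lies to the right of Se in period 4, so the across-period effect alone puts Br higher.
Tabulated electronegativity (Pauling): Na 0.93, As 2.18, Se 2.55, Br 2.96.
So from highest to lowest: Br > Se > As > Na.

Br, Se, As, Na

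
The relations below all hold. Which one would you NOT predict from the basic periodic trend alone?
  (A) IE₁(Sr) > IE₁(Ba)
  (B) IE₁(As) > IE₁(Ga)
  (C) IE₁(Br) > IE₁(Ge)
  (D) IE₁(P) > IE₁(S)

(D)

The general trend: first ionization energy increases across a period and decreases down a group.
(A) Sr (period 5, group 2) vs Ba (period 6, group 2): the stated order agrees with the simple trend.
(B) As (period 4, group 15) vs Ga (period 4, group 13): the stated order agrees with the simple trend.
(C) Br (period 4, group 17) vs Ge (period 4, group 14): the stated order agrees with the simple trend.
(D) P (period 3, group 15) vs S (period 3, group 16): the stated order contradicts the simple trend.
The exception is (D): S (3p⁴) ionizes more easily than half-filled P (3p³) because the paired 3p electron in S is pushed out by e⁻–e⁻ repulsion.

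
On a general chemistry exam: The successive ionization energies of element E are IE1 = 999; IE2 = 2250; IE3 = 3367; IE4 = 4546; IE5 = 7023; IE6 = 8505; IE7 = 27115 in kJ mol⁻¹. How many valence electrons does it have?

6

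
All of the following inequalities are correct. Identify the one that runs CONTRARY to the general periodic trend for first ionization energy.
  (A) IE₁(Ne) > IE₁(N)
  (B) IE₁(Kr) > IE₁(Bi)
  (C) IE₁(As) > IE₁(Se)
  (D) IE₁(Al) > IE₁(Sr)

(C)

The general trend: first ionization energy increases across a period and decreases down a group.
(A) Ne (period 2, group 18) vs N (period 2, group 15): the stated order agrees with the simple trend.
(B) Kr (period 4, group 18) vs Bi (period 6, group 15): the stated order agrees with the simple trend.
(C) As (period 4, group 15) vs Se (period 4, group 16): the stated order contradicts the simple trend.
(D) Al (period 3, group 13) vs Sr (period 5, group 2): the stated order agrees with the simple trend.
The exception is (C): Se (4p⁴) ionizes more easily than half-filled As (4p³).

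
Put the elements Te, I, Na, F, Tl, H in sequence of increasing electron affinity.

Tl < Na < H < Te < I < F

H is in period 1, group 1; F is in period 2, group 17; Na is in period 3, group 1; Te is in period 5, group 16; I is in period 5, group 17; Tl is in period 6, group 13.
Adding an electron releases more energy for atoms nearer the top right (short of the noble gases).
These span different periods and groups, so the two trends combine.
Na > Tl: the two effects oppose for this pair; the down-group effect wins (53 vs 19 kJ/mol).
H > Na: H sits above Na in group 1, so the down-group effect alone puts H higher.
Te > H: period and group pull opposite ways; the across-period shift dominates (190 vs 73 kJ/mol).
I > Te: I lies to the right of Te in period 5, so the across-period effect alone puts I higher.
F > I: they share group 17; the group trend gives F the larger value.
Approximate values (kJ/mol): H 73, F 328, Na 53, Te 190, I 295, Tl 19.
So from lowest to highest: Tl < Na < H < Te < I < F.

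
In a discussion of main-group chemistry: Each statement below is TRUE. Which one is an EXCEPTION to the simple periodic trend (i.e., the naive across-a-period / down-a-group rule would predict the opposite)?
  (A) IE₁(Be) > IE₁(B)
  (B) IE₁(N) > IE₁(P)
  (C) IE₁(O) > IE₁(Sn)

(A)

The general trend: first ionisation energy increases across a period and decreases down a group.
(A) Be (period 2, group 2) vs B (period 2, group 13): the stated order contradicts the simple trend.
(B) N (period 2, group 15) vs P (period 3, group 15): the stated order agrees with the simple trend.
(C) O (period 2, group 16) vs Sn (period 5, group 14): the stated order agrees with the simple trend.
The exception is (A): removing B's lone 2p electron is easier than breaking Be's filled 2s².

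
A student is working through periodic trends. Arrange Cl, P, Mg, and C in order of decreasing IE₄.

Mg, C, Cl, P

The fourth ionization energy removes an electron from the +3 ion. For each element: Cl³⁺ still has 4 valence electrons; P³⁺ still has 2 valence electrons; Mg³⁺ is already 1 electron into the core; C³⁺ still has 1 valence electron.
Pulling an electron out of a noble-gas core costs far more than removing a remaining valence electron, so Mg sits at the high end of IE_4.
Valence configurations: Cl³⁺ [Ne]3s²3p², P³⁺ [Ne]3s², C³⁺ [He]2s¹.
The numbers (kJ/mol): Cl 5159, P 4964, Mg 10543, C 6223.
Putting it together, IE_4: P < Cl < C < Mg.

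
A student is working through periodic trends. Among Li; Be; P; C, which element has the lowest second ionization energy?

Be

Consider each +1 ion: Li⁺ is the bare [He] core; Be⁺ still has 1 valence electron; P⁺ still has 4 valence electrons; C⁺ still has 3 valence electrons.
Core electrons are held far more tightly than valence electrons, so Li tops the IE_2 order.
Valence configurations: Be⁺ [He]2s¹, P⁺ [Ne]3s²3p², C⁺ [He]2s²2p¹.
Approximate IE_2 values (kJ/mol): Li 7298, Be 1757, P 1907, C 2353.
Overall IE_2 order: Be < P < C < Li.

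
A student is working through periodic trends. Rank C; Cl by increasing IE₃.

Cl < C

After 2 electrons have been removed, what remains? C²⁺ still has 2 valence electrons; Cl²⁺ still has 5 valence electrons.
All are still removing valence electrons, so compare the +2 ions as you would atoms: IE_3 generally rises across a period (higher Z_eff) and falls down a group (larger shell), subject to the usual subshell exceptions.
Valence configurations: C²⁺ [He]2s², Cl²⁺ [Ne]3s²3p³.
Approximate IE_3 values (kJ/mol): C 4620, Cl 3822.
Overall IE_3 order: Cl < C.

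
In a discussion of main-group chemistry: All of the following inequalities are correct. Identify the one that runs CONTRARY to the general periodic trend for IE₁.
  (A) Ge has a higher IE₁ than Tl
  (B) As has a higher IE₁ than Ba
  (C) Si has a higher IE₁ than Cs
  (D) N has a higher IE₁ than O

(D)

The general trend: IE₁ increases across a period and decreases down a group.
(A) Ge (period 4, group 14) vs Tl (period 6, group 13): the stated order agrees with the simple trend.
(B) As (period 4, group 15) vs Ba (period 6, group 2): the stated order agrees with the simple trend.
(C) Si (period 3, group 14) vs Cs (period 6, group 1): the stated order agrees with the simple trend.
(D) N (period 2, group 15) vs O (period 2, group 16): the stated order contradicts the simple trend.
The exception is (D): pairing an electron in O's 2p⁴ costs repulsion energy, so O ionizes more easily than half-filled N (2p³).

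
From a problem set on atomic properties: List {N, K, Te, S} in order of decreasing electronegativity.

N > S > Te > K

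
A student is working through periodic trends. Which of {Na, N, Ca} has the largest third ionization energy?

After 2 electrons have been removed, what remains? Na²⁺ is already 1 electron into the core; N²⁺ still has 3 valence electrons; Ca²⁺ is the bare [Ar] core.
Core electrons are held far more tightly than valence electrons, so Ca and Na top the IE_3 order.
Approximate IE_3 values (kJ/mol): Na 6910, N 4578, Ca 4912.
So the third ionization energies run N < Ca < Na.

Na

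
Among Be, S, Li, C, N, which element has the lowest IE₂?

The second ionization energy removes an electron from the +1 ion. For each element: Be⁺ still has 1 valence electron; S⁺ still has 5 valence electrons; Li⁺ is the bare [He] core; C⁺ still has 3 valence electrons; N⁺ still has 4 valence electrons.
Core electrons are held far more tightly than valence electrons, so Li tops the IE_2 order.
Valence configurations: Be⁺ [He]2s¹, S⁺ [Ne]3s²3p³, C⁺ [He]2s²2p¹, N⁺ [He]2s²2p².
Tabulated IE_2 (kJ/mol): Be 1757, S 2252, Li 7298, C 2353, N 2856.
Putting it together, IE_2: Be < S < C < N < Li.

Be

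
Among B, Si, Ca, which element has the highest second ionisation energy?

B

After 1 electron has been removed, what remains? B⁺ still has 2 valence electrons; Si⁺ still has 3 valence electrons; Ca⁺ still has 1 valence electron.
All are still removing valence electrons, so compare the +1 ions as you would atoms: IE_2 generally rises across a period (higher Z_eff) and falls down a group (larger shell), subject to the usual subshell exceptions.
Valence configurations: B⁺ [He]2s², Si⁺ [Ne]3s²3p¹, Ca⁺ [Ar]4s¹.
The numbers (kJ/mol): B 2427, Si 1577, Ca 1145.
Hence IE_2: Ca < Si < B.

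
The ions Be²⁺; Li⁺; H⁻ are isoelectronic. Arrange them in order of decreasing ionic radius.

All of these have 2 electrons, so size is governed by nuclear charge alone: the more protons, the stronger the pull on the same electron cloud, and the smaller the ion.
Nuclear charges: Be²⁺ (Z=4), Li⁺ (Z=3), H⁻ (Z=1).
Largest to smallest: H⁻ > Li⁺ > Be²⁺.

H⁻, Li⁺, Be²⁺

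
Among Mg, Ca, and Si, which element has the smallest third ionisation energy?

Consider each +2 ion: Mg²⁺ is the bare [Ne] core; Ca²⁺ is the bare [Ar] core; Si²⁺ still has 2 valence electrons.
Breaking into a closed-shell core is much more expensive than removing a leftover valence electron — Ca and Mg have the largest IE_3 here.
The numbers (kJ/mol): Mg 7733, Ca 4912, Si 3232.
Putting it together, IE_3: Si < Ca < Mg.

Si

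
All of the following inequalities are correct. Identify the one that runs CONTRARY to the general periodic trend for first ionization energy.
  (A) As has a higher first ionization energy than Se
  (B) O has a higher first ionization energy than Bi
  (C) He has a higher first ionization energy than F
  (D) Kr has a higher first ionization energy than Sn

(A)

The general trend: first ionization energy increases across a period and decreases down a group.
(A) As (period 4, group 15) vs Se (period 4, group 16): the stated order contradicts the simple trend.
(B) O (period 2, group 16) vs Bi (period 6, group 15): the stated order agrees with the simple trend.
(C) He (period 1, group 18) vs F (period 2, group 17): the stated order agrees with the simple trend.
(D) Kr (period 4, group 18) vs Sn (period 5, group 14): the stated order agrees with the simple trend.
The exception is (A): Se (4p⁴) ionizes more easily than half-filled As (4p³).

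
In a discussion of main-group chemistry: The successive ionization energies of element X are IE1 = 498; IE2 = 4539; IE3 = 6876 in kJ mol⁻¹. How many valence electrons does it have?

1

Look for the largest jump between consecutive ionization energies: IE2/IE1 ≈ 9.1, far larger than any earlier ratio.
That jump marks the point where a core electron is being removed. So the atom has 1 valence electron.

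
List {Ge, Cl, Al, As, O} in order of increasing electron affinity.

Al < As < Ge < O < Cl

O is in period 2, group 16; Al is in period 3, group 13; Cl is in period 3, group 17; Ge is in period 4, group 14; As is in period 4, group 15.
Electron affinity generally becomes more exothermic across a period toward the halogens and less exothermic down a group.
Neither a single period nor a single group — weigh both effects.
As > Al: period and group pull opposite ways; the across-period shift dominates (78 vs 42 kJ/mol).
Ge > As: this pair runs against the simple trend — see the exception note.
O > Ge: relative to Ge, both the across-period and down-group shifts push O's electron affinity up.
Cl > O: period and group pull opposite ways; the across-period shift dominates (349 vs 141 kJ/mol).
Note the exception: Ge has a higher electron affinity than As, contrary to the simple trend — adding an electron to As's half-filled 4p³ is unfavourable, so Ge (4p²) has the more exothermic EA.
For reference (kJ/mol): O 141, Al 42, Cl 349, Ge 119, As 78.
So from lowest to highest: Al < As < Ge < O < Cl.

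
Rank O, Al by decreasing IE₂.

O > Al

After 1 electron has been removed, what remains? O⁺ still has 5 valence electrons; Al⁺ still has 2 valence electrons.
All are still removing valence electrons, so compare the +1 ions as you would atoms: IE_2 generally rises across a period (higher Z_eff) and falls down a group (larger shell), subject to the usual subshell exceptions.
Valence configurations: O⁺ [He]2s²2p³, Al⁺ [Ne]3s².
Approximate IE_2 values (kJ/mol): O 3388, Al 1817.
So the second ionization energies run Al < O.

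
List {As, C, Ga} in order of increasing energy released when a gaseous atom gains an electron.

Ga < As < C

C is in period 2, group 14; Ga is in period 4, group 13; As is in period 4, group 15.
Adding an electron releases more energy for atoms nearer the top right (short of the noble gases).
Neither a single period nor a single group — weigh both effects.
As > Ga: both are in period 4; the period trend gives As the larger value.
C > As: the two effects oppose for this pair; the down-group effect wins (122 vs 78 kJ/mol).
Approximate values (kJ/mol): C 122, Ga 29, As 78.
So from lowest to highest: Ga < As < C.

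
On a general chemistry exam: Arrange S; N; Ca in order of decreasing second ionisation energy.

N > S > Ca

IE_2 is the cost of taking one more electron from the +1 cation: S⁺ still has 5 valence electrons; N⁺ still has 4 valence electrons; Ca⁺ still has 1 valence electron.
All are still removing valence electrons, so compare the +1 ions as you would atoms: IE_2 generally rises across a period (higher Z_eff) and falls down a group (larger shell), subject to the usual subshell exceptions.
Valence configurations: S⁺ [Ne]3s²3p³, N⁺ [He]2s²2p², Ca⁺ [Ar]4s¹.
Tabulated IE_2 (kJ/mol): S 2252, N 2856, Ca 1145.
Putting it together, IE_2: Ca < S < N.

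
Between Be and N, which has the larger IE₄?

Be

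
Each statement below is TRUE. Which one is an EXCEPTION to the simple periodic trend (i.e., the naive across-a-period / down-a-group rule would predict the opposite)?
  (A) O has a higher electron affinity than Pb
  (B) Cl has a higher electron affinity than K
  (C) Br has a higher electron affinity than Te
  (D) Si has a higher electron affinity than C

(D)

The general trend: electron affinity increases across a period and decreases down a group.
(A) O (period 2, group 16) vs Pb (period 6, group 14): the stated order agrees with the simple trend.
(B) Cl (period 3, group 17) vs K (period 4, group 1): the stated order agrees with the simple trend.
(C) Br (period 4, group 17) vs Te (period 5, group 16): the stated order agrees with the simple trend.
(D) Si (period 3, group 14) vs C (period 2, group 14): the stated order contradicts the simple trend.
The exception is (D): Si's larger, more diffuse 3p orbitals accept an added electron slightly more readily than C's compact 2p.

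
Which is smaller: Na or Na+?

Na+

Forming Na+ removes 1 electron from Na. Fewer electrons for the same nuclear charge means less shielding and a higher Z_eff on the remaining electrons, and for main-group metals the entire outer shell is lost.
A cation is smaller than its parent atom: Na+ < Na.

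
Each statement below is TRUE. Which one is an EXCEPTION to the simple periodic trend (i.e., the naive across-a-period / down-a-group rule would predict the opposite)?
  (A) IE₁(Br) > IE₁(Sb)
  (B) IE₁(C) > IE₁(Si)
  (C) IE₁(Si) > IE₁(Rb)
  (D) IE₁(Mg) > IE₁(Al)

(D)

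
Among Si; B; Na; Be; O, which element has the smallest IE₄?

Si

After 3 electrons have been removed, what remains? Si³⁺ still has 1 valence electron; B³⁺ is the bare [He] core; Na³⁺ is already 2 electrons into the core; Be³⁺ is already 1 electron into the core; O³⁺ still has 3 valence electrons.
Core electrons are held far more tightly than valence electrons, so Na, Be and B top the IE_4 order.
Valence configurations: Si³⁺ [Ne]3s¹, O³⁺ [He]2s²2p¹.
The numbers (kJ/mol): Si 4356, B 25026, Na 9543, Be 21007, O 7469.
Putting it together, IE_4: Si < O < Na < Be < B.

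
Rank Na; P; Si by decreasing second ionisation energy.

Na > P > Si

Consider each +1 ion: Na⁺ is the bare [Ne] core; P⁺ still has 4 valence electrons; Si⁺ still has 3 valence electrons.
Breaking into a closed-shell core is much more expensive than removing a leftover valence electron — Na has the largest IE_2 here.
Valence configurations: P⁺ [Ne]3s²3p², Si⁺ [Ne]3s²3p¹.
The numbers (kJ/mol): Na 4562, P 1907, Si 1577.
Hence IE_2: Si < P < Na.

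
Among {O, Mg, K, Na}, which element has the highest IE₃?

After 2 electrons have been removed, what remains? O²⁺ still has 4 valence electrons; Mg²⁺ is the bare [Ne] core; K²⁺ is already 1 electron into the core; Na²⁺ is already 1 electron into the core.
Usually core removal costs more than valence removal, but here the competition is close: a tightly held n=2 valence electron can cost more to remove than an n=3 core electron, so the actual values have to decide it.
Approximate IE_3 values (kJ/mol): O 5300, Mg 7733, K 4420, Na 6910.
Putting it together, IE_3: K < O < Na < Mg.

Mg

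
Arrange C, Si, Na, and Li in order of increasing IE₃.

Si < C < Na < Li

IE_3 is the cost of taking one more electron from the +2 cation: C²⁺ still has 2 valence electrons; Si²⁺ still has 2 valence electrons; Na²⁺ is already 1 electron into the core; Li²⁺ is already 1 electron into the core.
Breaking into a closed-shell core is much more expensive than removing a leftover valence electron — Na and Li have the largest IE_3 here.
Valence configurations: C²⁺ [He]2s², Si²⁺ [Ne]3s².
The numbers (kJ/mol): C 4620, Si 3232, Na 6910, Li 11815.
Hence IE_3: Si < C < Na < Li.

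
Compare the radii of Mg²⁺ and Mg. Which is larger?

Mg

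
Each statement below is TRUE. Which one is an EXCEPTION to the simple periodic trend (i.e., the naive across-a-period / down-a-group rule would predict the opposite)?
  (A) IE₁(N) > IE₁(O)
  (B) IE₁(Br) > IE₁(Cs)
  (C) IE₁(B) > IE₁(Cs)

The general trend: first ionisation energy increases across a period and decreases down a group.
(A) N (period 2, group 15) vs O (period 2, group 16): the stated order contradicts the simple trend.
(B) Br (period 4, group 17) vs Cs (period 6, group 1): the stated order agrees with the simple trend.
(C) B (period 2, group 13) vs Cs (period 6, group 1): the stated order agrees with the simple trend.
The exception is (A): pairing an electron in O's 2p⁴ costs repulsion energy, so O ionizes more easily than half-filled N (2p³).

(A)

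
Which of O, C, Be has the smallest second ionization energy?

Be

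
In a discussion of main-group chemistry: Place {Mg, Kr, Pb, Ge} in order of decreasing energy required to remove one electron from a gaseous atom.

Kr > Ge > Mg > Pb

Mg is in period 3, group 2; Ge is in period 4, group 14; Kr is in period 4, group 18; Pb is in period 6, group 14.
IE₁ increases left→right with effective nuclear charge and decreases top→bottom as the valence shell moves farther out.
These span different periods and groups, so the two trends combine.
Mg > Pb: period and group pull opposite ways; the down-group shift dominates (738 vs 716 kJ/mol).
Ge > Mg: period and group pull opposite ways; the across-period shift dominates (762 vs 738 kJ/mol).
Kr > Ge: Kr lies to the right of Ge in period 4, so the across-period effect alone puts Kr higher.
Approximate values (kJ/mol): Mg 738, Ge 762, Kr 1351, Pb 716.
So from highest to lowest: Kr > Ge > Mg > Pb.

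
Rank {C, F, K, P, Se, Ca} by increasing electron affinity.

C is in period 2, group 14; F is in period 2, group 17; P is in period 3, group 15; K is in period 4, group 1; Ca is in period 4, group 2; Se is in period 4, group 16.
Atoms with high Z_eff and room in the valence shell (especially the halogens) have the most exothermic electron affinities.
Here both period and group differ, so the two effects have to be weighed against each other.
K > Ca: this pair runs against the simple trend — see the exception note.
P > K: both effects reinforce here, so P is clearly the higher of the two.
C > P: period and group pull opposite ways; the down-group shift dominates (122 vs 72 kJ/mol).
Se > C: the two effects oppose for this pair; the across-period effect wins (195 vs 122 kJ/mol).
F > Se: both effects reinforce here, so F is clearly the higher of the two.
Note the exception: K has a higher electron affinity than Ca, contrary to the simple trend — adding an electron to Ca (ns²) has to open a new, higher-energy np subshell, which is unfavourable.
Approximate values (kJ/mol): C 122, F 328, P 72, K 48, Ca 2, Se 195.
So from lowest to highest: Ca < K < P < C < Se < F.

Ca, K, P, C, Se, F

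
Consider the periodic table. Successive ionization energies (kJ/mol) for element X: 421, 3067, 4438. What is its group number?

Look for the largest jump between consecutive ionization energies: IE2/IE1 ≈ 7.3, far larger than any earlier ratio.
That jump marks the point where a core electron is being removed. So the atom has 1 valence electron.
A main-group element with 1 valence electron is in group 1.

Group 1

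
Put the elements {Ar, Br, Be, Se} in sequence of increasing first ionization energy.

Be is in period 2, group 2; Ar is in period 3, group 18; Se is in period 4, group 16; Br is in period 4, group 17.
IE₁ increases left→right with effective nuclear charge and decreases top→bottom as the valence shell moves farther out.
Here both period and group differ, so the two effects have to be weighed against each other.
Se > Be: the two effects oppose for this pair; the across-period effect wins (941 vs 900 kJ/mol).
Br > Se: Br lies to the right of Se in period 4, so the across-period effect alone puts Br higher.
Ar > Br: relative to Br, both the across-period and down-group shifts push Ar's first ionization energy up.
For reference (kJ/mol): Be 900, Ar 1521, Se 941, Br 1140.
So from lowest to highest: Be < Se < Br < Ar.

Be < Se < Br < Ar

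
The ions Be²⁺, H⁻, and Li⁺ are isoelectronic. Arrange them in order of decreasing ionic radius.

All of these have 2 electrons, so size is governed by nuclear charge alone: the more protons, the stronger the pull on the same electron cloud, and the smaller the ion.
Nuclear charges: Be²⁺ (Z=4), Li⁺ (Z=3), H⁻ (Z=1).
Largest to smallest: H⁻ > Li⁺ > Be²⁺.

H⁻ > Li⁺ > Be²⁺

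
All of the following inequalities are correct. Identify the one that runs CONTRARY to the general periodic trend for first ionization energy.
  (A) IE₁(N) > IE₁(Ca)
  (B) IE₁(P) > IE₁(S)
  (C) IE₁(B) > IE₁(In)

The general trend: first ionization energy increases across a period and decreases down a group.
(A) N (period 2, group 15) vs Ca (period 4, group 2): the stated order agrees with the simple trend.
(B) P (period 3, group 15) vs S (period 3, group 16): the stated order contradicts the simple trend.
(C) B (period 2, group 13) vs In (period 5, group 13): the stated order agrees with the simple trend.
The exception is (B): S (3p⁴) ionizes more easily than half-filled P (3p³) because the paired 3p electron in S is pushed out by e⁻–e⁻ repulsion.

(B)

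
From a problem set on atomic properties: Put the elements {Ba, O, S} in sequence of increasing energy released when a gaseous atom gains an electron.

Electron affinity generally becomes more exothermic across a period toward the halogens and less exothermic down a group.
Neither a single period nor a single group — weigh both effects.
O > Ba: both effects reinforce here, so O is clearly the higher of the two.
S > O: this pair runs against the simple trend — see the exception note.
Note the exception: S has a higher electron affinity than O, contrary to the simple trend — the compact 2p subshell of O repels the added electron more than S's larger 3p does.
Tabulated electron affinity (kJ/mol): O 141, S 200, Ba 14.
So from lowest to highest: Ba < O < S.

Ba < O < S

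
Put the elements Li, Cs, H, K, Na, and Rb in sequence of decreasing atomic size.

H is in period 1, group 1; Li is in period 2, group 1; Na is in period 3, group 1; K is in period 4, group 1; Rb is in period 5, group 1; Cs is in period 6, group 1.
Moving right in a period, electrons are added to the same shell under a stronger nuclear pull, so atoms get smaller; moving down, a new shell is opened and atoms get larger.
All are in group 1, so atomic radius increases down the group.
So from largest to smallest: Cs > Rb > K > Na > Li > H.

Cs > Rb > K > Na > Li > H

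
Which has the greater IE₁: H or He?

He

H is in period 1, group 1; He is in period 1, group 18.
Removing the outermost electron gets harder across a period and easier down a group.
All lie in period 1, so first ionization energy increases left to right.
So He has the greater IE₁ (He > H).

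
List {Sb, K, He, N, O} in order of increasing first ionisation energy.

K < Sb < O < N < He

He is in period 1, group 18; N is in period 2, group 15; O is in period 2, group 16; K is in period 4, group 1; Sb is in period 5, group 15.
IE₁ increases left→right with effective nuclear charge and decreases top→bottom as the valence shell moves farther out.
These span different periods and groups, so the two trends combine.
Sb > K: the two effects oppose for this pair; the across-period effect wins (831 vs 419 kJ/mol).
O > Sb: relative to Sb, both the across-period and down-group shifts push O's first ionization energy up.
N > O: this pair runs against the simple trend — see the exception note.
He > N: both effects reinforce here, so He is clearly the higher of the two.
Note the exception: N has a higher first ionization energy than O, contrary to the simple trend — pairing an electron in O's 2p⁴ costs repulsion energy, so O ionizes more easily than half-filled N (2p³).
Approximate values (kJ/mol): He 2372, N 1402, O 1314, K 419, Sb 831.
So from lowest to highest: K < Sb < O < N < He.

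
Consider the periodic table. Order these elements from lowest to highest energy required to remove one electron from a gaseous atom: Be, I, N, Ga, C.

First ionization energy rises across a period (greater Z_eff holds electrons more tightly) and falls down a group (valence electrons are farther from the nucleus).
Neither a single period nor a single group — weigh both effects.
Be > Ga: the two effects oppose for this pair; the down-group effect wins (900 vs 579 kJ/mol).
I > Be: the two effects oppose for this pair; the across-period effect wins (1008 vs 900 kJ/mol).
C > I: period and group pull opposite ways; the down-group shift dominates (1086 vs 1008 kJ/mol).
N > C: N lies to the right of C in period 2, so the across-period effect alone puts N higher.
Approximate values (kJ/mol): Be 900, C 1086, N 1402, Ga 579, I 1008.
So from lowest to highest: Ga < Be < I < C < N.

Ga < Be < I < C < N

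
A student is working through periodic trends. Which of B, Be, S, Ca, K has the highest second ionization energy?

The second ionization energy removes an electron from the +1 ion. For each element: B⁺ still has 2 valence electrons; Be⁺ still has 1 valence electron; S⁺ still has 5 valence electrons; Ca⁺ still has 1 valence electron; K⁺ is the bare [Ar] core.
Breaking into a closed-shell core is much more expensive than removing a leftover valence electron — K has the largest IE_2 here.
Valence configurations: B⁺ [He]2s², Be⁺ [He]2s¹, S⁺ [Ne]3s²3p³, Ca⁺ [Ar]4s¹.
Approximate IE_2 values (kJ/mol): B 2427, Be 1757, S 2252, Ca 1145, K 3052.
Hence IE_2: Ca < Be < S < B < K.

K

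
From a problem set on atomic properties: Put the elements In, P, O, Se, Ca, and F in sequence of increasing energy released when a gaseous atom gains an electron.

Ca < In < P < O < Se < F

O is in period 2, group 16; F is in period 2, group 17; P is in period 3, group 15; Ca is in period 4, group 2; Se is in period 4, group 16; In is in period 5, group 13.
Electron affinity generally becomes more exothermic across a period toward the halogens and less exothermic down a group.
Neither a single period nor a single group — weigh both effects.
In > Ca: the two effects oppose for this pair; the across-period effect wins (29 vs 2 kJ/mol).
P > In: relative to In, both the across-period and down-group shifts push P's electron affinity up.
O > P: relative to P, both the across-period and down-group shifts push O's electron affinity up.
Se > O: this pair runs against the simple trend — see the exception note.
F > Se: both effects reinforce here, so F is clearly the higher of the two.
Note the exception: Se has a higher electron affinity than O, contrary to the simple trend — O's compact 2p subshell gives strong electron–electron repulsion on the added electron.
Tabulated electron affinity (kJ/mol): O 141, F 328, P 72, Ca 2, Se 195, In 29.
So from lowest to highest: Ca < In < P < O < Se < F.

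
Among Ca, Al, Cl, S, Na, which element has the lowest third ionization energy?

Al

IE_3 is the cost of taking one more electron from the +2 cation: Ca²⁺ is the bare [Ar] core; Al²⁺ still has 1 valence electron; Cl²⁺ still has 5 valence electrons; S²⁺ still has 4 valence electrons; Na²⁺ is already 1 electron into the core.
Breaking into a closed-shell core is much more expensive than removing a leftover valence electron — Ca and Na have the largest IE_3 here.
Valence configurations: Al²⁺ [Ne]3s¹, Cl²⁺ [Ne]3s²3p³, S²⁺ [Ne]3s²3p².
Approximate IE_3 values (kJ/mol): Ca 4912, Al 2745, Cl 3822, S 3357, Na 6910.
So the third ionization energies run Al < S < Cl < Ca < Na.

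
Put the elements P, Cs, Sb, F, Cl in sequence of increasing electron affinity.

Adding an electron releases more energy for atoms nearer the top right (short of the noble gases).
These span different periods and groups, so the two trends combine.
P > Cs: both effects reinforce here, so P is clearly the higher of the two.
Sb > P: this pair runs against the simple trend — see the exception note.
F > Sb: relative to Sb, both the across-period and down-group shifts push F's electron affinity up.
Cl > F: this pair runs against the simple trend — see the exception note.
Note the exception: Sb has a higher electron affinity than P, contrary to the simple trend — both are half-filled np³, but the pairing/repulsion penalty for the added electron shrinks as the p orbitals become larger and more diffuse down the group, and for Sb that outweighs the weaker nuclear attraction.
Note the exception: Cl has a higher electron affinity than F, contrary to the simple trend — F's small 2p subshell makes the incoming electron feel strong e⁻–e⁻ repulsion, so Cl actually releases more energy on gaining an electron.
Approximate values (kJ/mol): F 328, P 72, Cl 349, Sb 103, Cs 46.
So from lowest to highest: Cs < P < Sb < F < Cl.

Cs, P, Sb, F, Cl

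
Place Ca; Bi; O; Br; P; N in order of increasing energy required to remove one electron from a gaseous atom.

Ca < Bi < P < Br < O < N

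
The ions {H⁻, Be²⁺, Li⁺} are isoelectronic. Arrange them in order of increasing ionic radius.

Be²⁺ < Li⁺ < H⁻

All of these have 2 electrons, so size is governed by nuclear charge alone: the more protons, the stronger the pull on the same electron cloud, and the smaller the ion.
Nuclear charges: Be²⁺ (Z=4), Li⁺ (Z=3), H⁻ (Z=1).
Smallest to largest: Be²⁺ < Li⁺ < H⁻.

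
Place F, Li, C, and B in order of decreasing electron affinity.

F, C, Li, B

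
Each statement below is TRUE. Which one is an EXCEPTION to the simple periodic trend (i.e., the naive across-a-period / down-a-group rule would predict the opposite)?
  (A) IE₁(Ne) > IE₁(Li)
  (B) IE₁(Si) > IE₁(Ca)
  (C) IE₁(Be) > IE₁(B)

(C)

The general trend: first ionisation energy increases across a period and decreases down a group.
(A) Ne (period 2, group 18) vs Li (period 2, group 1): the stated order agrees with the simple trend.
(B) Si (period 3, group 14) vs Ca (period 4, group 2): the stated order agrees with the simple trend.
(C) Be (period 2, group 2) vs B (period 2, group 13): the stated order contradicts the simple trend.
The exception is (C): removing B's lone 2p electron is easier than breaking Be's filled 2s².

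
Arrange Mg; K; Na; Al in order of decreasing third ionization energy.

Mg > Na > K > Al

After 2 electrons have been removed, what remains? Mg²⁺ is the bare [Ne] core; K²⁺ is already 1 electron into the core; Na²⁺ is already 1 electron into the core; Al²⁺ still has 1 valence electron.
Pulling an electron out of a noble-gas core costs far more than removing a remaining valence electron, so K, Na and Mg sit at the high end of IE_3.
Approximate IE_3 values (kJ/mol): Mg 7733, K 4420, Na 6910, Al 2745.
Hence IE_3: Al < K < Na < Mg.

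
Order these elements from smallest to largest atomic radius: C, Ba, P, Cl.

C < Cl < P < Ba

C is in period 2, group 14; P is in period 3, group 15; Cl is in period 3, group 17; Ba is in period 6, group 2.
Radius decreases left→right (rising Z_eff, same n) and increases top→bottom (higher n).
Neither a single period nor a single group — weigh both effects.
Cl > C: period and group pull opposite ways; the down-group shift dominates (99 vs 75 pm).
P > Cl: P lies to the left of Cl in period 3, so the across-period effect alone puts P larger.
Ba > P: both effects reinforce here, so Ba is clearly the larger of the two.
For reference (pm): C 75, P 111, Cl 99, Ba 196.
So from smallest to largest: C < Cl < P < Ba.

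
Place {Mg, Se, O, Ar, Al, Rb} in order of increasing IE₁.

Rb < Al < Mg < Se < O < Ar

O is in period 2, group 16; Mg is in period 3, group 2; Al is in period 3, group 13; Ar is in period 3, group 18; Se is in period 4, group 16; Rb is in period 5, group 1.
Across a period the outer electron is held more tightly (higher IE₁); down a group it sits in a higher shell, more shielded, and comes off more easily.
Here both period and group differ, so the two effects have to be weighed against each other.
Al > Rb: both effects reinforce here, so Al is clearly the higher of the two.
Mg > Al: this pair runs against the simple trend — see the exception note.
Se > Mg: the two effects oppose for this pair; the across-period effect wins (941 vs 738 kJ/mol).
O > Se: they share group 16; the group trend gives O the larger value.
Ar > O: period and group pull opposite ways; the across-period shift dominates (1521 vs 1314 kJ/mol).
Note the exception: Mg has a higher first ionization energy than Al, contrary to the simple trend — Al's single 3p electron is easier to remove than one from Mg's filled 3s².
For reference (kJ/mol): O 1314, Mg 738, Al 578, Ar 1521, Se 941, Rb 403.
So from lowest to highest: Rb < Al < Mg < Se < O < Ar.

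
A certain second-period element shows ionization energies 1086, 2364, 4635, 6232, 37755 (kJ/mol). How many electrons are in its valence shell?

4

Look for the largest jump between consecutive ionization energies: IE5/IE4 ≈ 6.1, far larger than any earlier ratio.
That jump marks the point where a core electron is being removed. So the atom has 4 valence electrons.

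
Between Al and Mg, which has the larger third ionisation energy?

Mg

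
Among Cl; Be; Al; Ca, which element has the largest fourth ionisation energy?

Be

Consider each +3 ion: Cl³⁺ still has 4 valence electrons; Be³⁺ is already 1 electron into the core; Al³⁺ is the bare [Ne] core; Ca³⁺ is already 1 electron into the core.
Pulling an electron out of a noble-gas core costs far more than removing a remaining valence electron, so Ca, Al and Be sit at the high end of IE_4.
Tabulated IE_4 (kJ/mol): Cl 5159, Be 21007, Al 11577, Ca 6491.
Hence IE_4: Cl < Ca < Al < Be.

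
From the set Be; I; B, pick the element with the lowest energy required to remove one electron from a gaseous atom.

B

Be is in period 2, group 2; B is in period 2, group 13; I is in period 5, group 17.
IE₁ increases left→right with effective nuclear charge and decreases top→bottom as the valence shell moves farther out.
These span different periods and groups, so the two trends combine.
Be > B: this pair runs against the simple trend — see the exception note.
I > Be: the two effects oppose for this pair; the across-period effect wins (1008 vs 900 kJ/mol).
Note the exception: Be has a higher first ionization energy than B, contrary to the simple trend — removing B's lone 2p electron is easier than breaking Be's filled 2s².
Tabulated first ionization energy (kJ/mol): Be 900, B 801, I 1008.
The lowest energy required to remove one electron from a gaseous atom among these belongs to B.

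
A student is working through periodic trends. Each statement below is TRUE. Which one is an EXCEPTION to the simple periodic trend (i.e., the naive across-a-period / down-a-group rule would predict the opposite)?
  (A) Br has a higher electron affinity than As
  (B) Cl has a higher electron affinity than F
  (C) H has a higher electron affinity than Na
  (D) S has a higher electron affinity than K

(B)

The general trend: electron affinity increases across a period and decreases down a group.
(A) Br (period 4, group 17) vs As (period 4, group 15): the stated order agrees with the simple trend.
(B) Cl (period 3, group 17) vs F (period 2, group 17): the stated order contradicts the simple trend.
(C) H (period 1, group 1) vs Na (period 3, group 1): the stated order agrees with the simple trend.
(D) S (period 3, group 16) vs K (period 4, group 1): the stated order agrees with the simple trend.
The exception is (B): F's small 2p subshell makes the incoming electron feel strong e⁻–e⁻ repulsion, so Cl actually releases more energy on gaining an electron.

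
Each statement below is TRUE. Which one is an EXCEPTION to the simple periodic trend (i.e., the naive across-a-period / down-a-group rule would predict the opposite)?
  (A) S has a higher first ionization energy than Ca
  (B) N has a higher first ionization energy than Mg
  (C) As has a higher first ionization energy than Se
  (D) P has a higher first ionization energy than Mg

(C)

The general trend: first ionization energy increases across a period and decreases down a group.
(A) S (period 3, group 16) vs Ca (period 4, group 2): the stated order agrees with the simple trend.
(B) N (period 2, group 15) vs Mg (period 3, group 2): the stated order agrees with the simple trend.
(C) As (period 4, group 15) vs Se (period 4, group 16): the stated order contradicts the simple trend.
(D) P (period 3, group 15) vs Mg (period 3, group 2): the stated order agrees with the simple trend.
The exception is (C): Se (4p⁴) ionizes more easily than half-filled As (4p³).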